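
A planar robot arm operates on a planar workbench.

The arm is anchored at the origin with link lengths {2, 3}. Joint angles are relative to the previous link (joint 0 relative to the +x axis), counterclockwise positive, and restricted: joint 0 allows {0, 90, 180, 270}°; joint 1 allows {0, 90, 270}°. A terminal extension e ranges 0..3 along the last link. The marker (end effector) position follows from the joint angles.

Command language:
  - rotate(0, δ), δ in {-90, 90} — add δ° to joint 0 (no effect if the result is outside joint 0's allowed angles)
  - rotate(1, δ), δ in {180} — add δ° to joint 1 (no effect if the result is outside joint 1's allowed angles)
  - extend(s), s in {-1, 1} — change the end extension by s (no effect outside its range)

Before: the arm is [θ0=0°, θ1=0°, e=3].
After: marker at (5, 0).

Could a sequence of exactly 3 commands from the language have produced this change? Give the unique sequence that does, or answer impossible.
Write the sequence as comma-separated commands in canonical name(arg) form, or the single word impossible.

extend(-1), extend(-1), extend(-1)

start: [θ0=0°, θ1=0°, e=3]
t=1 extend(-1) ⇒ [θ0=0°, θ1=0°, e=2]
t=2 extend(-1) ⇒ [θ0=0°, θ1=0°, e=1]
t=3 extend(-1) ⇒ [θ0=0°, θ1=0°, e=0]
no other 3-command option fits: unique.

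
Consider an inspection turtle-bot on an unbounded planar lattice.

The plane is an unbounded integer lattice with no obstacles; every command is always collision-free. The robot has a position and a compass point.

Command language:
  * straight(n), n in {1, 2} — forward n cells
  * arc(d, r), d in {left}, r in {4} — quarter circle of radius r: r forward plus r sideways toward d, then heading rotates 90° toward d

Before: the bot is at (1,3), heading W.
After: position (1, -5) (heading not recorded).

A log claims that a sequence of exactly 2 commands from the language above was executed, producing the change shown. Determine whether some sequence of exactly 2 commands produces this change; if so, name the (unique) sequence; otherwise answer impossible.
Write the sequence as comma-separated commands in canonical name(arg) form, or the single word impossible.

arc(left, 4), arc(left, 4)

begin: at (1,3), heading W
1. arc(left, 4) → at (-3,-1), heading S
2. arc(left, 4) → at (1,-5), heading E
no other 2-command option fits: unique.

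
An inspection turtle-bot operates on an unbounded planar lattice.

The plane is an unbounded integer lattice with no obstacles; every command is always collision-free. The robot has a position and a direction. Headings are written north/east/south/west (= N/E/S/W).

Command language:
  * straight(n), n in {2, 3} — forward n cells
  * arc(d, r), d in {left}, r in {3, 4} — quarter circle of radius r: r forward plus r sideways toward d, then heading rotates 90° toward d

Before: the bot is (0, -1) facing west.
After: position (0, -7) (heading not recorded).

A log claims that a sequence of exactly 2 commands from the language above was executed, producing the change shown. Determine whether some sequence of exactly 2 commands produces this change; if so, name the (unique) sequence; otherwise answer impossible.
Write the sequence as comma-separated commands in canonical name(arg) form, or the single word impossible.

arc(left, 3), arc(left, 3)

t0: (0, -1) facing west
step 1 (arc(left, 3)): (-3, -4) facing south
step 2 (arc(left, 3)): (0, -7) facing east
no rival 2-sequence matches.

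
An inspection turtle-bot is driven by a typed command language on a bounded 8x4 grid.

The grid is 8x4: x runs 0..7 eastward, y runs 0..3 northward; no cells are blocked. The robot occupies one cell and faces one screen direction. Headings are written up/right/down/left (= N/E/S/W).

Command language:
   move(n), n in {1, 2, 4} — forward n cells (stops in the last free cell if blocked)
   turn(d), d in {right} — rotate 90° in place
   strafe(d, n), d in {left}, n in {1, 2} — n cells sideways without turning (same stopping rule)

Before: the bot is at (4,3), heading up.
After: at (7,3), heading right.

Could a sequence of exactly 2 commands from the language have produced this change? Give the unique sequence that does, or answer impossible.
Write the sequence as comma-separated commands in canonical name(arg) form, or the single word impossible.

turn(right), move(4)

key: order matters: swapping turn(right) and move(4) lands elsewhere
initial: at (4,3), heading up
1. turn(right) → at (4,3), heading right
2. move(4) → at (7,3), heading right
no other 2-command option fits: unique.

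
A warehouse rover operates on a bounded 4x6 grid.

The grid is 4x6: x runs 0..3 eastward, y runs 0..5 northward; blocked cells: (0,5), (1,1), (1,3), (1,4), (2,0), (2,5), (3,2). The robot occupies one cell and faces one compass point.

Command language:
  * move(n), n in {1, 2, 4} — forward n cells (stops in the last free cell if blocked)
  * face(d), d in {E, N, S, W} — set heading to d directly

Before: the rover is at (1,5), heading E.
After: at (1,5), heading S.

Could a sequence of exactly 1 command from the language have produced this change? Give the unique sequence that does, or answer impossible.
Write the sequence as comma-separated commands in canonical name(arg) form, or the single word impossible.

face(S)

key: parked at (1,5) the whole time — nothing moves the robot
initial: at (1,5), heading E
[1] after face(S): at (1,5), heading S
uniquely the one of 7 1-step routes that fits.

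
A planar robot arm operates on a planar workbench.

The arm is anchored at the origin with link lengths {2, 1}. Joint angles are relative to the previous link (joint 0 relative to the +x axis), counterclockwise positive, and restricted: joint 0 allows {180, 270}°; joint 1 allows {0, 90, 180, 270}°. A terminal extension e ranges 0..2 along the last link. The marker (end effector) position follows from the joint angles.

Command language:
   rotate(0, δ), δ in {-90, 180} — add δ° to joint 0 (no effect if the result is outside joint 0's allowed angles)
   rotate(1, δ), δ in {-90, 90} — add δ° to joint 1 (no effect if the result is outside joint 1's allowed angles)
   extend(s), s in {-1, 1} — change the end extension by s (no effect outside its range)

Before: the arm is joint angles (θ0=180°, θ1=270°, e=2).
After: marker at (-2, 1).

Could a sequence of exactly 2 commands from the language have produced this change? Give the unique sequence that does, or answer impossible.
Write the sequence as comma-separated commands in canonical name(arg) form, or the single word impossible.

start: joint angles (θ0=180°, θ1=270°, e=2)
[1] after extend(-1): joint angles (θ0=180°, θ1=270°, e=1)
[2] after extend(-1): joint angles (θ0=180°, θ1=270°, e=0)
no rival 2-sequence matches.

extend(-1), extend(-1)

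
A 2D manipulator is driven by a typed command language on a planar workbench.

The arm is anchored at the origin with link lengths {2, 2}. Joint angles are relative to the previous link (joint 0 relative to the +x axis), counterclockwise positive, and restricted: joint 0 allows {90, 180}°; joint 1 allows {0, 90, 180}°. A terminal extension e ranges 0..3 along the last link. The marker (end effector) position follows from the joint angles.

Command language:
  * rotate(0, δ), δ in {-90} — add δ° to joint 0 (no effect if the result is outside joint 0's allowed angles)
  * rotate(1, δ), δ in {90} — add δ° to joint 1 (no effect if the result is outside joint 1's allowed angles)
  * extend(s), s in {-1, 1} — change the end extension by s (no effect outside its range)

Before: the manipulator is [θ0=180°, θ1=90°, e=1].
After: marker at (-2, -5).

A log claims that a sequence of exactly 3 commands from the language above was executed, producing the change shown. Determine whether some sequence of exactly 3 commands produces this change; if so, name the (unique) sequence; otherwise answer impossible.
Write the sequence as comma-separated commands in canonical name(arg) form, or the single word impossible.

extend(1), extend(1), extend(1)

initial: [θ0=180°, θ1=90°, e=1]
step 1 (extend(1)): [θ0=180°, θ1=90°, e=2]
step 2 (extend(1)): [θ0=180°, θ1=90°, e=3]
step 3 (extend(1)): [θ0=180°, θ1=90°, e=3]
uniquely the one of 64 3-step routes that fits.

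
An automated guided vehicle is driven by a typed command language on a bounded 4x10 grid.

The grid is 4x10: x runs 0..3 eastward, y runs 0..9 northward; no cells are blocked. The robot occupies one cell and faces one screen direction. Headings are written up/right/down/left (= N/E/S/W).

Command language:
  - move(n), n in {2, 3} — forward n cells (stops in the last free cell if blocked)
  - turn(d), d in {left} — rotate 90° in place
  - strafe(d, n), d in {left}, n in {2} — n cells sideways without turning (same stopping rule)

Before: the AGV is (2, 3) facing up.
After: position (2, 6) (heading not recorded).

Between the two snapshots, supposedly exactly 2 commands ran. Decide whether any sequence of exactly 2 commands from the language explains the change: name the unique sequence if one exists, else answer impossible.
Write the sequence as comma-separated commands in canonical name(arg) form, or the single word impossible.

key: order matters: swapping move(3) and turn(left) lands elsewhere
initial: (2, 3) facing up
1. move(3) → (2, 6) facing up
2. turn(left) → (2, 6) facing left
all 16 alternatives checked — unique.

move(3), turn(left)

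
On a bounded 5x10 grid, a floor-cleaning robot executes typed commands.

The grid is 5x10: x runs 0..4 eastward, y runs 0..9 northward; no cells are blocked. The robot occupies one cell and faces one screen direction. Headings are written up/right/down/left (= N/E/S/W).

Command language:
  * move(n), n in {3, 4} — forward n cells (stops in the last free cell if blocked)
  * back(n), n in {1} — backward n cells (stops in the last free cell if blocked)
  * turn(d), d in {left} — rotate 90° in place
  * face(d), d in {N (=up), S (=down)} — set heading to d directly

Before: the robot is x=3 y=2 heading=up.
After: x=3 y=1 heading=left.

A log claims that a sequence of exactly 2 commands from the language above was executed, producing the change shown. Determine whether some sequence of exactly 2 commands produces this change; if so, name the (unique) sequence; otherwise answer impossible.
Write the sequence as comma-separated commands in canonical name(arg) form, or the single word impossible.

back(1), turn(left)

key: cell and facing (now W) both changed — the 2 commands mix motion and turning
start: x=3 y=2 heading=up
1. back(1) → x=3 y=1 heading=up
2. turn(left) → x=3 y=1 heading=left
all 36 alternatives checked — unique.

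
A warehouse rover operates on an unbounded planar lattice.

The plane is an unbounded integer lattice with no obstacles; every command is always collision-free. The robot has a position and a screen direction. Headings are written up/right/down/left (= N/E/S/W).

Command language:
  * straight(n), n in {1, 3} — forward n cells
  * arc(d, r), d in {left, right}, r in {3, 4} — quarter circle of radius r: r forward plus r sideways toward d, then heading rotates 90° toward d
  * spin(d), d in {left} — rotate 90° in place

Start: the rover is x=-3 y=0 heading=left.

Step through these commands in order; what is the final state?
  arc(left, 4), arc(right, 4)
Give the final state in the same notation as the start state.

t0: x=-3 y=0 heading=left
step 1 (arc(left, 4)): x=-7 y=-4 heading=down
step 2 (arc(right, 4)): x=-11 y=-8 heading=left

x=-11 y=-8 heading=left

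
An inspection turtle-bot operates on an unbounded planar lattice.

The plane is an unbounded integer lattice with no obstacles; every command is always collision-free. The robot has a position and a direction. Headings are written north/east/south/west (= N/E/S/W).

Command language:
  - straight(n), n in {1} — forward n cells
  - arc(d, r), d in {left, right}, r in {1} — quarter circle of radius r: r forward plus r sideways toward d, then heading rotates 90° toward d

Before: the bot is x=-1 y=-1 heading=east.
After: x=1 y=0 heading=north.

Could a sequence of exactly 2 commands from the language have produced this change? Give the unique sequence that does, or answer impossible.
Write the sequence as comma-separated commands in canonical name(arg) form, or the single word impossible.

key: cell and facing (now N) both changed — the 2 commands mix motion and turning
begin: x=-1 y=-1 heading=east
[1] after straight(1): x=0 y=-1 heading=east
[2] after arc(left, 1): x=1 y=0 heading=north
no other 2-command option fits: unique.

straight(1), arc(left, 1)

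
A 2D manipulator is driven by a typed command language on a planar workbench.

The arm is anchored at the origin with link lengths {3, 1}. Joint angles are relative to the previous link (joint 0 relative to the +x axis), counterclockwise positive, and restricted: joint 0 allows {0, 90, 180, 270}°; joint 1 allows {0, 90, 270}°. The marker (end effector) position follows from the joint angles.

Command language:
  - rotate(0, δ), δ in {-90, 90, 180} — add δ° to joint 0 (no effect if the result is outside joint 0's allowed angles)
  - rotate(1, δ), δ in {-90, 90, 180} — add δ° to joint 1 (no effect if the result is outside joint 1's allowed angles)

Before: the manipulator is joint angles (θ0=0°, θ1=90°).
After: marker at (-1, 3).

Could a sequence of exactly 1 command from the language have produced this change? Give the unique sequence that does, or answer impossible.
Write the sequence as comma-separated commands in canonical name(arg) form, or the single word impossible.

rotate(0, 90)

t0: joint angles (θ0=0°, θ1=90°)
[1] after rotate(0, 90): joint angles (θ0=90°, θ1=90°)
all 6 alternatives checked — unique.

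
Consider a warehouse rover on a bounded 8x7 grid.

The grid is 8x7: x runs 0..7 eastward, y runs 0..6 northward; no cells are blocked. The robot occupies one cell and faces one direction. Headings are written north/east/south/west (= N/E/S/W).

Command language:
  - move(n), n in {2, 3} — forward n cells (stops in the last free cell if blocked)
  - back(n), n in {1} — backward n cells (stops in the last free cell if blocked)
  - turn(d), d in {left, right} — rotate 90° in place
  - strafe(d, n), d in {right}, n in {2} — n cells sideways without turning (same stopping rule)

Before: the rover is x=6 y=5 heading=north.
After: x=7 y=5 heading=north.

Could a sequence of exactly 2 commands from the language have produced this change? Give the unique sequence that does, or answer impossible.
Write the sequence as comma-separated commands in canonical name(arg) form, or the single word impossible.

key: heading stays N — no command in the sequence turns
from: x=6 y=5 heading=north
t=1 strafe(right, 2) ⇒ x=7 y=5 heading=north
t=2 strafe(right, 2) ⇒ x=7 y=5 heading=north
no rival 2-sequence matches.

strafe(right, 2), strafe(right, 2)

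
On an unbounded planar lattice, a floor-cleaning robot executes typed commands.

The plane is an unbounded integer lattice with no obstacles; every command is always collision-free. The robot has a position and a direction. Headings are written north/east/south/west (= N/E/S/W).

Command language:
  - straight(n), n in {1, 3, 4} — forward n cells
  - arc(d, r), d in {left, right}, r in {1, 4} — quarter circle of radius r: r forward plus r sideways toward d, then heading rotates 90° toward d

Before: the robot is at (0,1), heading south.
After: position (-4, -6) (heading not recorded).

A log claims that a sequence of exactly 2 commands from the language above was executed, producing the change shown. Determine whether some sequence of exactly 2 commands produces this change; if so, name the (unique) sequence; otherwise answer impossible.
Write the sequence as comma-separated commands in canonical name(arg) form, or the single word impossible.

straight(3), arc(right, 4)

key: running arc(right, 4) before straight(3) would end elsewhere — order is forced
from: at (0,1), heading south
1. straight(3) → at (0,-2), heading south
2. arc(right, 4) → at (-4,-6), heading west
uniquely the one of 49 2-step routes that fits.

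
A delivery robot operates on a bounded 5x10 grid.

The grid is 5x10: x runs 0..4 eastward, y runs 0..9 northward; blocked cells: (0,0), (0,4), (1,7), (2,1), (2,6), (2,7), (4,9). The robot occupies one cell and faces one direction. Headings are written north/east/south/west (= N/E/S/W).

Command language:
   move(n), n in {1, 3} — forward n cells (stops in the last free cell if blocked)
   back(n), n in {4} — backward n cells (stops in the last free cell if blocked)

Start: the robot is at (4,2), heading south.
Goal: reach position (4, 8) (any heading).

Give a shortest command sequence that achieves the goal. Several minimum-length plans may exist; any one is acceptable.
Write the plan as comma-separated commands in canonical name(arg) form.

from: at (4,2), heading south
step 1 (back(4)): at (4,6), heading south
step 2 (back(4)): at (4,8), heading south
minimal: 2 command(s), checked below 2.

back(4), back(4)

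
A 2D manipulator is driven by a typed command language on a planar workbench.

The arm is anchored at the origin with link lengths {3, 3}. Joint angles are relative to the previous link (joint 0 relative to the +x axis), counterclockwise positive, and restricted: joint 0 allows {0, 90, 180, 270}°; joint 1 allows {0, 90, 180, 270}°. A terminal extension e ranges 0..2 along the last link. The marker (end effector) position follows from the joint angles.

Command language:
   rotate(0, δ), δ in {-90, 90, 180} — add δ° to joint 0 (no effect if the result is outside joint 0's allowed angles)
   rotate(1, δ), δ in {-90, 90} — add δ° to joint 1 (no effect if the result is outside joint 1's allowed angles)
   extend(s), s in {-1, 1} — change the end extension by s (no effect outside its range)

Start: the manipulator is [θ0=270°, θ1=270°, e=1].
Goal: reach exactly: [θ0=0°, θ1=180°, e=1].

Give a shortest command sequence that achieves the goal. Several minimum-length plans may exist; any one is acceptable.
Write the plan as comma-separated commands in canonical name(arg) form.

begin: [θ0=270°, θ1=270°, e=1]
t=1 rotate(1, -90) ⇒ [θ0=270°, θ1=180°, e=1]
t=2 rotate(0, 90) ⇒ [θ0=0°, θ1=180°, e=1]
nothing shorter than 2 reaches the goal.

rotate(1, -90), rotate(0, 90)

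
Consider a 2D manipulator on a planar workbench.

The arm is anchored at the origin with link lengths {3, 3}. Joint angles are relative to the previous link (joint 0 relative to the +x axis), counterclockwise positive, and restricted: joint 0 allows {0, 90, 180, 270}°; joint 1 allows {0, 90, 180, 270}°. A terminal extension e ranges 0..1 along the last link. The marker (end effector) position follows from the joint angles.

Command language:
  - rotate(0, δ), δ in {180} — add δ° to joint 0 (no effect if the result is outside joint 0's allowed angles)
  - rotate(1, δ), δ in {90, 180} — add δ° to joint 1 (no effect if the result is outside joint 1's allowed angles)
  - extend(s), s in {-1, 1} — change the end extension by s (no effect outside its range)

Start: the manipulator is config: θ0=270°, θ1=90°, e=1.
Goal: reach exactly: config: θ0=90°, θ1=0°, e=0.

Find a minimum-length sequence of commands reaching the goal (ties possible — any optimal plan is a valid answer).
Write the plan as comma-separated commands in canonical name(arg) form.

rotate(1, 180), rotate(1, 90), rotate(0, 180), extend(-1)

initial: config: θ0=270°, θ1=90°, e=1
step 1 (rotate(1, 180)): config: θ0=270°, θ1=270°, e=1
step 2 (rotate(1, 90)): config: θ0=270°, θ1=0°, e=1
step 3 (rotate(0, 180)): config: θ0=90°, θ1=0°, e=1
step 4 (extend(-1)): config: θ0=90°, θ1=0°, e=0
minimal: 4 command(s), checked below 4.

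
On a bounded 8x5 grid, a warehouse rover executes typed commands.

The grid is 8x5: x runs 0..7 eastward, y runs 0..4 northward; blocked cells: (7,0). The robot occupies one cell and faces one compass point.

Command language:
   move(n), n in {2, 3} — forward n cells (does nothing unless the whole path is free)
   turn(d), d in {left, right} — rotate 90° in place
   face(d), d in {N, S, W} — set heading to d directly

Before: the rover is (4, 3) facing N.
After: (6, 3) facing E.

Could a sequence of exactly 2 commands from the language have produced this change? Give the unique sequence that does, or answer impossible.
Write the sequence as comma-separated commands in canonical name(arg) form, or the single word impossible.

turn(right), move(2)

key: running move(2) before turn(right) would end elsewhere — order is forced
t0: (4, 3) facing N
[1] after turn(right): (4, 3) facing E
[2] after move(2): (6, 3) facing E
uniquely the one of 49 2-step routes that fits.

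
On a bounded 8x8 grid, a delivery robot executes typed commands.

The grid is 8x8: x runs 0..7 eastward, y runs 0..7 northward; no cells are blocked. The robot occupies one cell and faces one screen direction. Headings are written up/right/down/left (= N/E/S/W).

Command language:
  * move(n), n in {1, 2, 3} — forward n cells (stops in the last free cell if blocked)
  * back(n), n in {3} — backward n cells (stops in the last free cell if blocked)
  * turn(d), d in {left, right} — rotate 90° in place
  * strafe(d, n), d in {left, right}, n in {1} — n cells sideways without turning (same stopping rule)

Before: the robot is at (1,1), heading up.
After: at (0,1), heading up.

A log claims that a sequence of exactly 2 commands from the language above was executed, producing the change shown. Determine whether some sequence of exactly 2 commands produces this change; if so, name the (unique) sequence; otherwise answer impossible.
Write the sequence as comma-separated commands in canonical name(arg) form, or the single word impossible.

strafe(left, 1), strafe(left, 1)

key: the second strafe(left, 1) runs into the grid edge before its full distance
begin: at (1,1), heading up
[1] after strafe(left, 1): at (0,1), heading up
[2] after strafe(left, 1): at (0,1), heading up
no rival 2-sequence matches.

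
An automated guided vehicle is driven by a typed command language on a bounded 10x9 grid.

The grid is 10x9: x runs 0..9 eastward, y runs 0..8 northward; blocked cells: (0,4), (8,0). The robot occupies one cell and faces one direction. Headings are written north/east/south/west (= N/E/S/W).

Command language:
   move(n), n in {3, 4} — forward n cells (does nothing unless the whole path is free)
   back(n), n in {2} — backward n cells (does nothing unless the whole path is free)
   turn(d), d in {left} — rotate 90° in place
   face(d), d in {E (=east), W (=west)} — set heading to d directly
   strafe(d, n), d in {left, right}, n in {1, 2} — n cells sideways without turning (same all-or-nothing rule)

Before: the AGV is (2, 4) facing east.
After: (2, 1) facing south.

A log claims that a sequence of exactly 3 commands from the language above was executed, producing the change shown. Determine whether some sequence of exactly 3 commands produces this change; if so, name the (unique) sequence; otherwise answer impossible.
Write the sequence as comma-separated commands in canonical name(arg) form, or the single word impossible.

key: position moved to (2,1) AND the heading swung to S — translation plus rotation needed
from: (2, 4) facing east
1. face(W) → (2, 4) facing west
2. turn(left) → (2, 4) facing south
3. move(3) → (2, 1) facing south
uniquely the one of 1000 3-step routes that fits.

face(W), turn(left), move(3)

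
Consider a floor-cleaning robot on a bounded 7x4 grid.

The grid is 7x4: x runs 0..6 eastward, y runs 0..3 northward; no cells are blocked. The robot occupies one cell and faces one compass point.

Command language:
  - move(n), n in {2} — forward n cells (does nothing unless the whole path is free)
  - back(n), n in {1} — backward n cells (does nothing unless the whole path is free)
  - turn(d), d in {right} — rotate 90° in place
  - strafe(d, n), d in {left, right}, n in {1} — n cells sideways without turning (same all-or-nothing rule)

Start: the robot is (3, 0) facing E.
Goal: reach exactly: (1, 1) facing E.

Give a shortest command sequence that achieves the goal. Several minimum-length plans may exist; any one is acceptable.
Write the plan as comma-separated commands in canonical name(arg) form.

back(1), back(1), strafe(left, 1)

t0: (3, 0) facing E
[1] after back(1): (2, 0) facing E
[2] after back(1): (1, 0) facing E
[3] after strafe(left, 1): (1, 1) facing E
nothing shorter than 3 reaches the goal.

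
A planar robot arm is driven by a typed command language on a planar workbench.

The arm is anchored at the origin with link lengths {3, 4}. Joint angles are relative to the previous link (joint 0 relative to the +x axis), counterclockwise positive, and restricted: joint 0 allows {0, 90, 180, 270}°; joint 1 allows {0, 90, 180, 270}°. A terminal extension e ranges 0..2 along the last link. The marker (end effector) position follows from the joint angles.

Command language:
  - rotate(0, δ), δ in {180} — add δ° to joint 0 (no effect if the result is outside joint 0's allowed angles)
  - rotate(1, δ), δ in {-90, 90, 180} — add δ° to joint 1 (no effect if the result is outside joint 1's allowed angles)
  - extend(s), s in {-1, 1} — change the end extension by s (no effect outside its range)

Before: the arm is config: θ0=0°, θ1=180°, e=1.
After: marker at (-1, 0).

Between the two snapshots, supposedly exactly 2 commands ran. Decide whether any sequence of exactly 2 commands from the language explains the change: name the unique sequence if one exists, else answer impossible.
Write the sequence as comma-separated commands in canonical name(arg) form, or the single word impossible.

t0: config: θ0=0°, θ1=180°, e=1
[1] after extend(-1): config: θ0=0°, θ1=180°, e=0
[2] after extend(-1): config: θ0=0°, θ1=180°, e=0
all 36 alternatives checked — unique.

extend(-1), extend(-1)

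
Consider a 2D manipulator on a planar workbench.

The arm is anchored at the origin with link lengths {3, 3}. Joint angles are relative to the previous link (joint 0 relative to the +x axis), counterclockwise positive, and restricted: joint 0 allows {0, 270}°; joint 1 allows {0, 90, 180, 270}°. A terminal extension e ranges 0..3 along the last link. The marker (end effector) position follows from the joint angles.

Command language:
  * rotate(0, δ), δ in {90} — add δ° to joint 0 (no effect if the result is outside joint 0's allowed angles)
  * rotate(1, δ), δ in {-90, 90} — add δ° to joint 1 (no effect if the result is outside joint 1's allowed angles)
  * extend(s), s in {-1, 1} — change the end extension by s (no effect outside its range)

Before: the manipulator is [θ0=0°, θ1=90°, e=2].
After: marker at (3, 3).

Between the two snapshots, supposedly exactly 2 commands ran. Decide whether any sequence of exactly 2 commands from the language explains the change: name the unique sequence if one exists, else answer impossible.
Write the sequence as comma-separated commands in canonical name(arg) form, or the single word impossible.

extend(-1), extend(-1)

begin: [θ0=0°, θ1=90°, e=2]
t=1 extend(-1) ⇒ [θ0=0°, θ1=90°, e=1]
t=2 extend(-1) ⇒ [θ0=0°, θ1=90°, e=0]
all 25 alternatives checked — unique.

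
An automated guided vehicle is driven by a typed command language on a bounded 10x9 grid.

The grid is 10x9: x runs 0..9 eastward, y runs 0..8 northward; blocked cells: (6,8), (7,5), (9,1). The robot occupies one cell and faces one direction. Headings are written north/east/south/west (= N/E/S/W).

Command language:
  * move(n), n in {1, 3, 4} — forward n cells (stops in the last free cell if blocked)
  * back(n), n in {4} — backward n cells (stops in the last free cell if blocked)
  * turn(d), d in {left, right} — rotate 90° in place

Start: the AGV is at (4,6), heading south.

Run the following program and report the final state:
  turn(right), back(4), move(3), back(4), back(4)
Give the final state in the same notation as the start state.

at (9,6), heading west

start: at (4,6), heading south
1. turn(right) → at (4,6), heading west
2. back(4) → at (8,6), heading west
3. move(3) → at (5,6), heading west
4. back(4) → at (9,6), heading west
5. back(4) → at (9,6), heading west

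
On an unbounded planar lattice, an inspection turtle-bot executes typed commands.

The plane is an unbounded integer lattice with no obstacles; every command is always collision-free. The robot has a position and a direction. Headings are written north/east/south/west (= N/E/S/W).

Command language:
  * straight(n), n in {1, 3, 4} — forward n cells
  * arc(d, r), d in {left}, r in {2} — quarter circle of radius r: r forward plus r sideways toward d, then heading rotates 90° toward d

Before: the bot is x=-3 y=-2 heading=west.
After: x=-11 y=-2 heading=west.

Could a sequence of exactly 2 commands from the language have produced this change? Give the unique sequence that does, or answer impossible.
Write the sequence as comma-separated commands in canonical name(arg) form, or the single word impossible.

straight(4), straight(4)

key: heading stays W — no command in the sequence turns
from: x=-3 y=-2 heading=west
1. straight(4) → x=-7 y=-2 heading=west
2. straight(4) → x=-11 y=-2 heading=west
no rival 2-sequence matches.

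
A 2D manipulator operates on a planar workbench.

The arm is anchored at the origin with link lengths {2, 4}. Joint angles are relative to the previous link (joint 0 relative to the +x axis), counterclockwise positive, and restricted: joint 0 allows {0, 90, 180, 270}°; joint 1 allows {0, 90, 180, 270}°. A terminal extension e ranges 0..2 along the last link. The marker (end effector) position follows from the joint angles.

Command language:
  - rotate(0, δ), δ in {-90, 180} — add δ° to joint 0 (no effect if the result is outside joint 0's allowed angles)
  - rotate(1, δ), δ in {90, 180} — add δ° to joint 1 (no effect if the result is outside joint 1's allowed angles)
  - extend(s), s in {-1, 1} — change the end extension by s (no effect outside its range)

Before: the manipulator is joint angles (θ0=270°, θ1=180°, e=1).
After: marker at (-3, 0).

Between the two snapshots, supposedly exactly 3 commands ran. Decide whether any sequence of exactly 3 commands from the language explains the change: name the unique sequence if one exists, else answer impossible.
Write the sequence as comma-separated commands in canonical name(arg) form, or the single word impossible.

rotate(0, -90), rotate(0, -90), rotate(0, -90)

initial: joint angles (θ0=270°, θ1=180°, e=1)
t=1 rotate(0, -90) ⇒ joint angles (θ0=180°, θ1=180°, e=1)
t=2 rotate(0, -90) ⇒ joint angles (θ0=90°, θ1=180°, e=1)
t=3 rotate(0, -90) ⇒ joint angles (θ0=0°, θ1=180°, e=1)
all 216 alternatives checked — unique.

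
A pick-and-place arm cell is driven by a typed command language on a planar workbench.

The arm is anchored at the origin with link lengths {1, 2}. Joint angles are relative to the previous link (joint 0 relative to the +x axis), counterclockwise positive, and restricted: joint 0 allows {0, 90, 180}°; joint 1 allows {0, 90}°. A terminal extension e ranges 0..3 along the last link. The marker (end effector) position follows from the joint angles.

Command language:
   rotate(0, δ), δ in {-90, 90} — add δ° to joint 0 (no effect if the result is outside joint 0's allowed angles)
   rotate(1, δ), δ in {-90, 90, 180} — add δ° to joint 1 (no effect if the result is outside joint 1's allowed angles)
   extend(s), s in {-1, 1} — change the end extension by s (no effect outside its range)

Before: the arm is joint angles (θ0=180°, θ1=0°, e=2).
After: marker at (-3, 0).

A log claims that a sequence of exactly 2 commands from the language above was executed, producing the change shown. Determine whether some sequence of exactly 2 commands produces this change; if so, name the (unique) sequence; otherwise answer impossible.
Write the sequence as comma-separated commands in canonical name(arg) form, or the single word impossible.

extend(-1), extend(-1)

start: joint angles (θ0=180°, θ1=0°, e=2)
step 1 (extend(-1)): joint angles (θ0=180°, θ1=0°, e=1)
step 2 (extend(-1)): joint angles (θ0=180°, θ1=0°, e=0)
uniquely the one of 49 2-step routes that fits.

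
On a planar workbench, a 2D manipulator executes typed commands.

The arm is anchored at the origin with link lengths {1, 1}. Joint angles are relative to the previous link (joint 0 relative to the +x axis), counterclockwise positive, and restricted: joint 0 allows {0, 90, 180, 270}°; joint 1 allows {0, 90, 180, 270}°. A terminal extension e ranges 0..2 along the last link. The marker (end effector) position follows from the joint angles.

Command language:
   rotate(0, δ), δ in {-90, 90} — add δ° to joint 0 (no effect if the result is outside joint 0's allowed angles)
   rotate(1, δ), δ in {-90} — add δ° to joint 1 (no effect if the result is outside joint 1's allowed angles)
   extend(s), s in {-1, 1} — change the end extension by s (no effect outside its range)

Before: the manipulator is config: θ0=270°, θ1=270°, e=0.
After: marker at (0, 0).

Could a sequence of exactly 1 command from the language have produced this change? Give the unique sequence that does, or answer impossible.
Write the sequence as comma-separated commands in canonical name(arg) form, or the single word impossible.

rotate(1, -90)

begin: config: θ0=270°, θ1=270°, e=0
[1] after rotate(1, -90): config: θ0=270°, θ1=180°, e=0
no other 1-command option fits: unique.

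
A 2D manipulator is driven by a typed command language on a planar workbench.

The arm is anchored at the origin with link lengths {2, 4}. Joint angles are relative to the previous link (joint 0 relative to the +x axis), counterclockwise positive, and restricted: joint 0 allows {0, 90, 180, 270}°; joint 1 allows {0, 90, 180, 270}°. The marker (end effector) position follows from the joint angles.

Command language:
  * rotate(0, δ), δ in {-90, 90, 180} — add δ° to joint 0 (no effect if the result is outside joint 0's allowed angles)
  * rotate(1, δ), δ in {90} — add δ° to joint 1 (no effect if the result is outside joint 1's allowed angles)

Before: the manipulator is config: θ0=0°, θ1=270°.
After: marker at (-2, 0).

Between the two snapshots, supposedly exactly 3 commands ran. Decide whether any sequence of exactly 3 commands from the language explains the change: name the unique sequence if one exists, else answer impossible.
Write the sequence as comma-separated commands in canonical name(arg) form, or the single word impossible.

rotate(1, 90), rotate(1, 90), rotate(1, 90)

start: config: θ0=0°, θ1=270°
t=1 rotate(1, 90) ⇒ config: θ0=0°, θ1=0°
t=2 rotate(1, 90) ⇒ config: θ0=0°, θ1=90°
t=3 rotate(1, 90) ⇒ config: θ0=0°, θ1=180°
no other 3-command option fits: unique.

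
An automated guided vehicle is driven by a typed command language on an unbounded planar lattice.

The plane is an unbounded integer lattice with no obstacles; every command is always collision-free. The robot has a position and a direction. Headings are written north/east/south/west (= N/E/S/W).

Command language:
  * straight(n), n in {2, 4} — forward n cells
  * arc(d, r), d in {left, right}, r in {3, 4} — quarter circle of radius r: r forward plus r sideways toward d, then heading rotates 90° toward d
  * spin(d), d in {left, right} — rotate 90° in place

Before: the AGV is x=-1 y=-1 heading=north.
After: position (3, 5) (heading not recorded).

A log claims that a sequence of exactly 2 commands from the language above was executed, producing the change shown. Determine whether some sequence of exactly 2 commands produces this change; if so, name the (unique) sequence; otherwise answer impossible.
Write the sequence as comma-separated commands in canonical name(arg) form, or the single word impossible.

key: order matters: swapping straight(2) and arc(right, 4) lands elsewhere
t0: x=-1 y=-1 heading=north
1. straight(2) → x=-1 y=1 heading=north
2. arc(right, 4) → x=3 y=5 heading=east
no other 2-command option fits: unique.

straight(2), arc(right, 4)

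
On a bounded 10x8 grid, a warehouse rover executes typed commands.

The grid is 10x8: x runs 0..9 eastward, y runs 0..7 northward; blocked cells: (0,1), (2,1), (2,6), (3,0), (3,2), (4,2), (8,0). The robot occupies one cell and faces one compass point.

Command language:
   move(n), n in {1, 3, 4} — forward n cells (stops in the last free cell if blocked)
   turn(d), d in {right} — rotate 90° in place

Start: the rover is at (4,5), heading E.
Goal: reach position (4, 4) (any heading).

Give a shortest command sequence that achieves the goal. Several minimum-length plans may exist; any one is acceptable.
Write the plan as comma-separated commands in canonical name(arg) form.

from: at (4,5), heading E
step 1 (turn(right)): at (4,5), heading S
step 2 (move(1)): at (4,4), heading S
no 1-step plan works, so 2 is optimal.

turn(right), move(1)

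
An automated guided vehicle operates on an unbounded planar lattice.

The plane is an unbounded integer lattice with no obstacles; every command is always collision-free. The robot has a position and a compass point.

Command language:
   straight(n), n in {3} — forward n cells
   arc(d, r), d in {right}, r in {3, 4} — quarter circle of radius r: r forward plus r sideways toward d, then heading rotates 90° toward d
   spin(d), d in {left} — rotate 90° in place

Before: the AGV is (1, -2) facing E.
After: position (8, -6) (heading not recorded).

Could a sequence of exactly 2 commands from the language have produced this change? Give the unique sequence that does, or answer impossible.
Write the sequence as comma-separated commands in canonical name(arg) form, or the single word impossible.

key: order matters: swapping straight(3) and arc(right, 4) lands elsewhere
begin: (1, -2) facing E
[1] after straight(3): (4, -2) facing E
[2] after arc(right, 4): (8, -6) facing S
no other 2-command option fits: unique.

straight(3), arc(right, 4)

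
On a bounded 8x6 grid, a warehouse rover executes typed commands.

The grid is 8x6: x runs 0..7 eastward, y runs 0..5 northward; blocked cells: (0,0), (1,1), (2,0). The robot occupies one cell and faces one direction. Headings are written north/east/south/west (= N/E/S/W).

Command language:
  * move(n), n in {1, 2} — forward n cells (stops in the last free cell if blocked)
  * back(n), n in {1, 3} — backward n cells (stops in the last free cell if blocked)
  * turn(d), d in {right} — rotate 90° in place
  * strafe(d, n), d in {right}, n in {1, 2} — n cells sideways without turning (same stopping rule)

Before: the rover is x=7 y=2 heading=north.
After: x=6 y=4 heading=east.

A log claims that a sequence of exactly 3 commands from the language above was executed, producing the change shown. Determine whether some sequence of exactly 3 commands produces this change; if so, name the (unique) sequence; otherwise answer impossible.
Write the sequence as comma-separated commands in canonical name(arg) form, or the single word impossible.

key: cell and facing (now E) both changed — the 3 commands mix motion and turning
initial: x=7 y=2 heading=north
step 1 (move(2)): x=7 y=4 heading=north
step 2 (turn(right)): x=7 y=4 heading=east
step 3 (back(1)): x=6 y=4 heading=east
uniquely the one of 343 3-step routes that fits.

move(2), turn(right), back(1)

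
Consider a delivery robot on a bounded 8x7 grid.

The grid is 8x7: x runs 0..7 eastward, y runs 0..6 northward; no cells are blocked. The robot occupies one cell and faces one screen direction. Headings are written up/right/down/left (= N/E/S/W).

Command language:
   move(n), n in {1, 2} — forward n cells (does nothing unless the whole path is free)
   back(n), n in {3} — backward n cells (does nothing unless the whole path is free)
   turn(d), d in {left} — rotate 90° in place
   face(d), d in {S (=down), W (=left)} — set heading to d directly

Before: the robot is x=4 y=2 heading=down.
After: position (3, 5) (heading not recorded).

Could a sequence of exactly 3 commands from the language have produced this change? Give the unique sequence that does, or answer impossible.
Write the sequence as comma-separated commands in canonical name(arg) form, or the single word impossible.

key: running move(1) before back(3) would end elsewhere — order is forced
from: x=4 y=2 heading=down
1. back(3) → x=4 y=5 heading=down
2. face(W) → x=4 y=5 heading=left
3. move(1) → x=3 y=5 heading=left
no rival 3-sequence matches.

back(3), face(W), move(1)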